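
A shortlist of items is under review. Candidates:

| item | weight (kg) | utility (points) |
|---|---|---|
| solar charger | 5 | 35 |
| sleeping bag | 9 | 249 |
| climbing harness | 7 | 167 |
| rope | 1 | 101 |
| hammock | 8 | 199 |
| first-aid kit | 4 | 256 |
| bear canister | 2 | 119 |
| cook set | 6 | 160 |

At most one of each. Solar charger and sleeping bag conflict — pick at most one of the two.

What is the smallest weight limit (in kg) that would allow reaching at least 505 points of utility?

Look for the lowest-weight combination reaching 505.
Taking rope + first-aid kit + cook set gives 517 (≥ 505) for 11 kg.
Any bundle with less than 11 kg falls short of 505.

11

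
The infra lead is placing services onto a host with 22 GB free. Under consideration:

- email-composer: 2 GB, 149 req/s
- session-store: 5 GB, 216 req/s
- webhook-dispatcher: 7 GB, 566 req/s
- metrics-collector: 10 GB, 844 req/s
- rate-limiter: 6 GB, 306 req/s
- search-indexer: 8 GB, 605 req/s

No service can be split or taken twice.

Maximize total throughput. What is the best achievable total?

1626

A density-first pass picks email-composer + webhook-dispatcher + metrics-collector — 1559 at 19 GB.
Dropping email-composer frees 2 GB; slotting in session-store (5 GB) lifts the total to 1626 at 22 GB.
The closest alternative, email-composer + metrics-collector + search-indexer, reaches only 1598.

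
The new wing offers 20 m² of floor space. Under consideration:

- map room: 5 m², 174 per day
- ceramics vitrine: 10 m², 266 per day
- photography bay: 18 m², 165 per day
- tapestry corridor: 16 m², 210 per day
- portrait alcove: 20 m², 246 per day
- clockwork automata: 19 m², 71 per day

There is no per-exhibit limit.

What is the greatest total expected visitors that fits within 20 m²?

696

Density check — map room 34.80, ceramics vitrine 26.60, tapestry corridor 13.12 are the best per m².
The ratio ordering already packs tightly: 4×map room, 20 m², 696.
Nothing else within 20 m² beats 696.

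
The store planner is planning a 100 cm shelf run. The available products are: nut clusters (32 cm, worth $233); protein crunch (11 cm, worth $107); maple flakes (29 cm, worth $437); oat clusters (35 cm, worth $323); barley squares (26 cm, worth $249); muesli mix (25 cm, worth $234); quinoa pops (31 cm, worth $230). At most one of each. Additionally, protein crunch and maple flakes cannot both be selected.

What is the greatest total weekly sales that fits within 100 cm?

1009

Maple flakes + oat clusters + barley squares uses 90 of the 100 cm and totals 1009.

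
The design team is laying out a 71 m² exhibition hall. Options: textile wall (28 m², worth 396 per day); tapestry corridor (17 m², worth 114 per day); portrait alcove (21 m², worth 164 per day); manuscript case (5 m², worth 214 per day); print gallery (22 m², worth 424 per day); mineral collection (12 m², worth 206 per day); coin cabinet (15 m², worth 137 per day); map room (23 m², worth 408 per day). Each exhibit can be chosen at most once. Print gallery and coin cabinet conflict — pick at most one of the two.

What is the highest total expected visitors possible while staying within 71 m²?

By expected visitors per m²: manuscript case 42.80, print gallery 19.27, map room 17.74 lead.
Manuscript case + print gallery + mineral collection + map room uses 62 of the 71 m² and totals 1252.

1252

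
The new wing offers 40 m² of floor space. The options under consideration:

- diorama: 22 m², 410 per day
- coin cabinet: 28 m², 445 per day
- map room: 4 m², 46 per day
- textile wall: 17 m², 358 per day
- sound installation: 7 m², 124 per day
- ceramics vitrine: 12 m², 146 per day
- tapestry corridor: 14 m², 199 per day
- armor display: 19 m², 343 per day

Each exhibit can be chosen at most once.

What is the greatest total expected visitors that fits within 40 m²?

768

Density check — textile wall 21.06, diorama 18.64, armor display 18.05, sound installation 17.71 are the best per m².
Best packing: diorama + textile wall — 39 m², 768 total.
Nothing else within 40 m² beats 768.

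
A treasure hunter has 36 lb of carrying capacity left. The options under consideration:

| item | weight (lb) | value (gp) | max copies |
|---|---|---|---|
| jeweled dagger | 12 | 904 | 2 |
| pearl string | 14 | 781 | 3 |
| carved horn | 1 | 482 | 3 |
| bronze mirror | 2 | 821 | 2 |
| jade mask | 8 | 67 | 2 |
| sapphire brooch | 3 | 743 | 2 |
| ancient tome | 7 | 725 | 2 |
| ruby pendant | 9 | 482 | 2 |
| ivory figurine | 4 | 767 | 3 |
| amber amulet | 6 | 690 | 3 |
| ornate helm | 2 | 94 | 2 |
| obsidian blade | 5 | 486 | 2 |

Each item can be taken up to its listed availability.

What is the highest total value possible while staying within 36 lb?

8051

Taking 3×carved horn + 2×bronze mirror + 2×sapphire brooch + 3×ivory figurine + amber amulet + obsidian blade: 36 lb used, 8051 in value.
That's the maximum — no swap from here does better than 8051.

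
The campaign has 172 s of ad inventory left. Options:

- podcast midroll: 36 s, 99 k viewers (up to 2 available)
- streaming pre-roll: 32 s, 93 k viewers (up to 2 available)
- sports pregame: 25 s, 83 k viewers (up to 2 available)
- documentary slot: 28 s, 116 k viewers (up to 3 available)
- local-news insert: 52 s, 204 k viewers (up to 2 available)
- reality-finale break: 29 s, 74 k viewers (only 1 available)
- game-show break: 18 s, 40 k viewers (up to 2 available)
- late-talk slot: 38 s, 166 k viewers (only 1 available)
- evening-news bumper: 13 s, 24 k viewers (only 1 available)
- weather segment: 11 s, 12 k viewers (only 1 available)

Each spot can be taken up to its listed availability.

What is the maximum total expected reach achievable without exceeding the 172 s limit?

690

By expected reach per s: late-talk slot 4.37, documentary slot 4.14, local-news insert 3.92, sports pregame 3.32 lead.
Taking the top-ratio spots first gives 2×sports pregame + 3×documentary slot + late-talk slot for 680 (172 s).
Replace 2×sports pregame and 2×documentary slot with 2×local-news insert: the trade gains 10 net, giving 690 at 170 s.
Nothing else within 172 s beats 690.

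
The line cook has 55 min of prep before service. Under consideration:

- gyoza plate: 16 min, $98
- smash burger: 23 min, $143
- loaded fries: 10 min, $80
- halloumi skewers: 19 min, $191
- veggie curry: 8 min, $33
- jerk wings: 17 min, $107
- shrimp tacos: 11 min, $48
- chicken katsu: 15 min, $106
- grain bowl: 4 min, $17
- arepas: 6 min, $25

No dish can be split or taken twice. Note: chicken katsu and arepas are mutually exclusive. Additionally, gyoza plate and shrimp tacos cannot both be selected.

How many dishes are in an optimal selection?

4

Optimal total is 425.
For example loaded fries + halloumi skewers + shrimp tacos + chicken katsu achieves it, using 55 min.
All optima have 4 dishes.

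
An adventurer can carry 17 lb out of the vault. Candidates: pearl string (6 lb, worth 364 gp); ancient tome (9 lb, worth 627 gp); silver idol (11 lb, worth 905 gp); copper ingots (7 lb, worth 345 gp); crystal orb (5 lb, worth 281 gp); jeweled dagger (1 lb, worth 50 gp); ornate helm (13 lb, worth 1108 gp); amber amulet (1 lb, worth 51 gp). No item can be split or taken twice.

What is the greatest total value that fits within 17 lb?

1269

Taking the top-ratio items first gives jeweled dagger + ornate helm + amber amulet for 1209 (15 lb).
Reworking the packing: pearl string + silver idol uses 17 lb and improves the total to 1269.
Runner-up silver idol + crystal orb + amber amulet tops out at 1237.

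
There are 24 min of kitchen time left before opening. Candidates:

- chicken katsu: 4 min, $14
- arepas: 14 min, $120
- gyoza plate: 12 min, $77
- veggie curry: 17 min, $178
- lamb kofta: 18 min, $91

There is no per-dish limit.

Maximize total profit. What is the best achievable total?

The ratio ordering already packs tightly: chicken katsu + veggie curry, 21 min, 192.
That's the maximum — no swap from here does better than 192.

192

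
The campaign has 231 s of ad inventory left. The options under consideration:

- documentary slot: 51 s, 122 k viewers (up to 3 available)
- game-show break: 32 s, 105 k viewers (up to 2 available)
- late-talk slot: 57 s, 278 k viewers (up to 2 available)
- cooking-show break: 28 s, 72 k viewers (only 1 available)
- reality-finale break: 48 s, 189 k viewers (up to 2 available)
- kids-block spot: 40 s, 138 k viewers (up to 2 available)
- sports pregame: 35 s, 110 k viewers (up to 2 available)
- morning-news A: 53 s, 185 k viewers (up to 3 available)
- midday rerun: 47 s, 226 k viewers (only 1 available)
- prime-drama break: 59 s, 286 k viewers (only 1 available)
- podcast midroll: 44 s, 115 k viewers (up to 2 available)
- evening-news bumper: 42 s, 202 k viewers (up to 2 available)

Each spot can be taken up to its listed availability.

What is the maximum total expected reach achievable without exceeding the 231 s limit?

1068

Density check — late-talk slot 4.88, prime-drama break 4.85, evening-news bumper 4.81, midday rerun 4.81 are the best per s.
Filling by ratio: 2×late-talk slot + prime-drama break + evening-news bumper for 1044, with 16 s left unused.
Replace evening-news bumper with midday rerun: the trade gains 24 net, giving 1068 at 220 s.
Nothing else within 231 s beats 1068.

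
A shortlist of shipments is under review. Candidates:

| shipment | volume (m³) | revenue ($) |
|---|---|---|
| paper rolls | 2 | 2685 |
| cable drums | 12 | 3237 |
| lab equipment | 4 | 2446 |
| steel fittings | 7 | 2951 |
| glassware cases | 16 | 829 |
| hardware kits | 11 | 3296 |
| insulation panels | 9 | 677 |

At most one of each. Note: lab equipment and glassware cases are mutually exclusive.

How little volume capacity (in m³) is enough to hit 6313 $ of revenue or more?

13

Minimise m³ subject to total revenue ≥ 6313.
Taking paper rolls + lab equipment + steel fittings gives 8082 (≥ 6313) for 13 m³.
Below 13 m³ the best achievable stays under 6313.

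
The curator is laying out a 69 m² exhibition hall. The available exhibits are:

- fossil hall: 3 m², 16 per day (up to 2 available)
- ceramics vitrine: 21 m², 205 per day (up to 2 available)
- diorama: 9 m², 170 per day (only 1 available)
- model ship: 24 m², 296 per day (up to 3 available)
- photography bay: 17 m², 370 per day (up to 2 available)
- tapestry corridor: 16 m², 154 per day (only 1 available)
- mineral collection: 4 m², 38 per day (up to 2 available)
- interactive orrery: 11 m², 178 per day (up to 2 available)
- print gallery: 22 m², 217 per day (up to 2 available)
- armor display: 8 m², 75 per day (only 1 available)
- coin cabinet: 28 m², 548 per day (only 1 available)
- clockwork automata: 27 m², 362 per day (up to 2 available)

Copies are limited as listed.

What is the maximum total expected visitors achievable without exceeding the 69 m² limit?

1342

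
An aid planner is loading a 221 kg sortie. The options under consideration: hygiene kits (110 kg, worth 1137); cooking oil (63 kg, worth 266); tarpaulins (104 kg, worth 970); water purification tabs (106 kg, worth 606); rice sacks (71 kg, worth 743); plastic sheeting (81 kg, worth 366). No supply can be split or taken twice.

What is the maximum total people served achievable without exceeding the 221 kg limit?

2107

Greedy by ratio would take hygiene kits + rice sacks: 181 kg used, total 1880.
Replace rice sacks with tarpaulins: the trade gains 227 net, giving 2107 at 214 kg.
Next best is hygiene kits + rice sacks at 1880 (181 kg) — short by 227.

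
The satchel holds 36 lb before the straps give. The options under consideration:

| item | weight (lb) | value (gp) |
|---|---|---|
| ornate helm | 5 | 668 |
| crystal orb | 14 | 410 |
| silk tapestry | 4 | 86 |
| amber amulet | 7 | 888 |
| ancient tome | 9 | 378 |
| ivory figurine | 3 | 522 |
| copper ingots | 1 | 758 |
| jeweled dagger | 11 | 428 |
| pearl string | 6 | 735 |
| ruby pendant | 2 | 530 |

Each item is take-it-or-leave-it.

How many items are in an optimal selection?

7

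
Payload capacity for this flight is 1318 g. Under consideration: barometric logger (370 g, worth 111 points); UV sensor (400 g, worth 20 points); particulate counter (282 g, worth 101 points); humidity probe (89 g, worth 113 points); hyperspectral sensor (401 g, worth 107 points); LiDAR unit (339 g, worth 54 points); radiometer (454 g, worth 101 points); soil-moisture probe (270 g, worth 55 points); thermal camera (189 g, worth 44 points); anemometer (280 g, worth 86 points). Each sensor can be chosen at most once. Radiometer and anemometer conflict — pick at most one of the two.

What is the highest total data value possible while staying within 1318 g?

466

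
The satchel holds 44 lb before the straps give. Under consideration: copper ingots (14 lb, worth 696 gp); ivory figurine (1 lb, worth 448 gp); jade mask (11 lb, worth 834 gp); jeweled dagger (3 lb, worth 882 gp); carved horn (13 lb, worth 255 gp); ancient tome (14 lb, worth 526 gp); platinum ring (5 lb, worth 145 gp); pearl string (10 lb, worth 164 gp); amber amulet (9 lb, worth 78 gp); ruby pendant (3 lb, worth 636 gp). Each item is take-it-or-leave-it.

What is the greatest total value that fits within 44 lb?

3660

Filling by ratio: copper ingots + ivory figurine + jade mask + jeweled dagger + platinum ring + ruby pendant for 3641, with 7 lb left unused.
The 5 lb tied up in platinum ring is better spent on pearl string — total rises to 3660 (42 lb).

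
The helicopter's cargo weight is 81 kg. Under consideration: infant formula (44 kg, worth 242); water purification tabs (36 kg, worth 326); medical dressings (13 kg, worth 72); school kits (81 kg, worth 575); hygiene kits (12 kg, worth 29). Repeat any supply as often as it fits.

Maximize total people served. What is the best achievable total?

652

By people served per kg: water purification tabs 9.06, school kits 7.10, medical dressings 5.54 lead.
Best packing: 2×water purification tabs — 72 kg, 652 total.
That's the maximum — no swap from here does better than 652.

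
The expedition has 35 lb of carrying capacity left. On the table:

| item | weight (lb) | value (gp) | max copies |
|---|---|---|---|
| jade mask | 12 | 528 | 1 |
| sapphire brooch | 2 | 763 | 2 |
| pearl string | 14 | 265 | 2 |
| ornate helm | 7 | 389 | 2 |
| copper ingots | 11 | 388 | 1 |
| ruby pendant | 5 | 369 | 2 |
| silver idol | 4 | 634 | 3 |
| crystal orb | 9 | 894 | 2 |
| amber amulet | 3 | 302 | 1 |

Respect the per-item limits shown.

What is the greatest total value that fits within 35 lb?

5216

Filling by ratio: 2×sapphire brooch + ruby pendant + 3×silver idol + crystal orb + amber amulet for 4993, with 2 lb left unused.
Replace ruby pendant and amber amulet with crystal orb: the trade gains 223 net, giving 5216 at 34 lb.
Every other selection either busts 35 lb or exceeds an availability limit or fails to beat 5216.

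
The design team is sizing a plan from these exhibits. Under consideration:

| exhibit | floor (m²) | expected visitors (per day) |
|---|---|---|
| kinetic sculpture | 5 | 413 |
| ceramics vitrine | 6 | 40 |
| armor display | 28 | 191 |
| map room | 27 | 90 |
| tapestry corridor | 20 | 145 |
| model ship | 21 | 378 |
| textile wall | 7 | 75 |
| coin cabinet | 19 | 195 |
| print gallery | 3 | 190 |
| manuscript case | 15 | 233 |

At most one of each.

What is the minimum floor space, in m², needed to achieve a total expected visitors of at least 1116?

44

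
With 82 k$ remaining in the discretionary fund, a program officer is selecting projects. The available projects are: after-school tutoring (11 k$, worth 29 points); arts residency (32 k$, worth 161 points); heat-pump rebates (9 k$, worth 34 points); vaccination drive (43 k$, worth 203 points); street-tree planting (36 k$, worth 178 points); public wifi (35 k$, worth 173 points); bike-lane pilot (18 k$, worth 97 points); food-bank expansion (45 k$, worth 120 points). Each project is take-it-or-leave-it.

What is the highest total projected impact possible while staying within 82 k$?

385

Greedy by ratio would take after-school tutoring + arts residency + heat-pump rebates + bike-lane pilot: 70 k$ used, total 321.
But heat-pump rebates + street-tree planting + public wifi fits in 80 k$ and reaches 385.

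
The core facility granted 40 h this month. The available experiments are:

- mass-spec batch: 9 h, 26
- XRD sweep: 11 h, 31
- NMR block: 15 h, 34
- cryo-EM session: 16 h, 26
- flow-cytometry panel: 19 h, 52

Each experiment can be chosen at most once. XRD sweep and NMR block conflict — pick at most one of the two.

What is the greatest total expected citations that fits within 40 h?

109

Best packing: mass-spec batch + XRD sweep + flow-cytometry panel — 39 h, 109 total.
No other feasible combination exceeds 109.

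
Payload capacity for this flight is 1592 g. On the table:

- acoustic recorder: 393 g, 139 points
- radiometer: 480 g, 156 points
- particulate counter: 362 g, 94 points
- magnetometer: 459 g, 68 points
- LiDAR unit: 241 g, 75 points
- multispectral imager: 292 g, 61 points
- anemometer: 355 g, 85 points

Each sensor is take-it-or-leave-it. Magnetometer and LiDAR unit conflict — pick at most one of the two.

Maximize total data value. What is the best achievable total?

Filling by ratio: acoustic recorder + radiometer + particulate counter + LiDAR unit for 464, with 116 g left unused.
The 241 g tied up in LiDAR unit is better spent on anemometer — total rises to 474 (1590 g).
That's the maximum — no feasible swap from here does better than 474.

474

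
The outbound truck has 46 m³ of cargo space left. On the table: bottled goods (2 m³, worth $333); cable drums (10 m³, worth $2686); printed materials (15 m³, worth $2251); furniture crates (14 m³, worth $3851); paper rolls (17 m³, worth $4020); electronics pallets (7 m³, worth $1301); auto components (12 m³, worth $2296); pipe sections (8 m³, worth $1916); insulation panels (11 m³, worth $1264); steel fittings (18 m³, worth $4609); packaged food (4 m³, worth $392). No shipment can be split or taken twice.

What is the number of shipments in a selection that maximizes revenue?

Optimal total is 11538.
cable drums + furniture crates + steel fittings + packaged food hits 11538 at 46 m³.
Any selection reaching 11538 contains exactly 4 shipments.

4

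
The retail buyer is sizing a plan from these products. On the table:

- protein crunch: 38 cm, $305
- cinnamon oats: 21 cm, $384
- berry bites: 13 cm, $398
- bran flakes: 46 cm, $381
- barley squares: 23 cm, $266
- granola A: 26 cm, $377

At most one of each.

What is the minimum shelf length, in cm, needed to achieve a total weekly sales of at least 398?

Minimise cm subject to total weekly sales ≥ 398.
berry bites: 398 weekly sales at 13 cm.
Any bundle with less than 13 cm falls short of 398.

13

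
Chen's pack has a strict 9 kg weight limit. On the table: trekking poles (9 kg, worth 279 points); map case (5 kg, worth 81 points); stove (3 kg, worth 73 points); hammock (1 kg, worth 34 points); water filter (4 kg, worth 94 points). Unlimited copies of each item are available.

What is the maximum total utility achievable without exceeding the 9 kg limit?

By utility per kg: hammock 34.00, trekking poles 31.00, stove 24.33 lead.
Taking 9×hammock: 9 kg used, 306 in utility.

306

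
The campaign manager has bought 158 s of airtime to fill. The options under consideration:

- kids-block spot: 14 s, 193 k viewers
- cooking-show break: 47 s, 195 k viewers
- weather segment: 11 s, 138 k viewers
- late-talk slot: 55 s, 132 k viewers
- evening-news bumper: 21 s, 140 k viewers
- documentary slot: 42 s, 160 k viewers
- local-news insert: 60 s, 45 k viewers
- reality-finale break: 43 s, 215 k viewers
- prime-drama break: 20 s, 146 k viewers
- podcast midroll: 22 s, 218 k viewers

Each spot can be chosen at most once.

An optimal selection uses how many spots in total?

6

Optimal total is 1105.
kids-block spot + cooking-show break + weather segment + reality-finale break + prime-drama break + podcast midroll hits 1105 at 157 s.
Every optimal selection uses 6 spots.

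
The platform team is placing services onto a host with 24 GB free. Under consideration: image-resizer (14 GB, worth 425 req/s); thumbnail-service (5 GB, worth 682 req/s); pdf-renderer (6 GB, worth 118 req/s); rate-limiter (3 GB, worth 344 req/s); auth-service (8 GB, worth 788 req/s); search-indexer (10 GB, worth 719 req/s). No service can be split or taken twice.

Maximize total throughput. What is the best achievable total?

2189

Ranking by ratio (throughput/GB): thumbnail-service 136.40, rate-limiter 114.67, auth-service 98.50, search-indexer 71.90.
The ratio heuristic lands on thumbnail-service + pdf-renderer + rate-limiter + auth-service (1932) but leaves 2 GB idle.
The 9 GB tied up in pdf-renderer and rate-limiter is better spent on search-indexer — total rises to 2189 (23 GB).
The closest alternative, thumbnail-service + pdf-renderer + rate-limiter + auth-service, reaches only 1932.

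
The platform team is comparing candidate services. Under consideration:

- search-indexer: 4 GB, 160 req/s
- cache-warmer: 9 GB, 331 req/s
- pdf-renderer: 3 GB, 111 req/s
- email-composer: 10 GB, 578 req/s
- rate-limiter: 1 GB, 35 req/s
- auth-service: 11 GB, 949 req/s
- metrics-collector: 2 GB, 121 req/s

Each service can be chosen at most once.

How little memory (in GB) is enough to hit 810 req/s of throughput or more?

Look for the lowest-memory combination reaching 810.
auth-service: 949 throughput at 11 GB.
Any bundle with less than 11 GB falls short of 810.

11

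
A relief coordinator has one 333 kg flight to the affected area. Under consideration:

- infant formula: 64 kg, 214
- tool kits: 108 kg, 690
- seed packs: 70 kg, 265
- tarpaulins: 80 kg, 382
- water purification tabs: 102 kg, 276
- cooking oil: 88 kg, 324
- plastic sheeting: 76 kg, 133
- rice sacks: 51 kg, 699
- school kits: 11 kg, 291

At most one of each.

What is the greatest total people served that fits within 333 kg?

2327

Tool kits + seed packs + tarpaulins + rice sacks + school kits uses 320 of the 333 kg and totals 2327.
The closest alternative, infant formula + tool kits + tarpaulins + rice sacks + school kits, reaches only 2276.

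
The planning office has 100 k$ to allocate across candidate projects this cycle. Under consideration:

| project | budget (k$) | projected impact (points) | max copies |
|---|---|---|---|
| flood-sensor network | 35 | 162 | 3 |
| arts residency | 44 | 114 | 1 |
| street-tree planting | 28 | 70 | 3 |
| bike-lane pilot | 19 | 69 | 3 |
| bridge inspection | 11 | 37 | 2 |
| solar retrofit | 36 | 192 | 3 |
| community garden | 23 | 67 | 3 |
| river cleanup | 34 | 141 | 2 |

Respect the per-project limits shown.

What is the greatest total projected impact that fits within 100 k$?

458

Greedy by ratio would take bike-lane pilot + 2×solar retrofit: 91 k$ used, total 453.
Dropping bike-lane pilot frees 19 k$; slotting in 2×bridge inspection (22 k$) lifts the total to 458 at 94 k$.
Nothing else within 100 k$ beats 458.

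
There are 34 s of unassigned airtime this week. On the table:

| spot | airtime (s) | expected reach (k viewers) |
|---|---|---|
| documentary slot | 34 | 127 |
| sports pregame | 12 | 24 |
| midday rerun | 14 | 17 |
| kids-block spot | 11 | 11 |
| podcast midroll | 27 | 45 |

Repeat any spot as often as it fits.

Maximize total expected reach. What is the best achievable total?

127

Ranking by ratio (expected reach/s): documentary slot 3.74, sports pregame 2.00, podcast midroll 1.67.
Best packing: documentary slot — 34 s, 127 total.
Nothing else within 34 s beats 127.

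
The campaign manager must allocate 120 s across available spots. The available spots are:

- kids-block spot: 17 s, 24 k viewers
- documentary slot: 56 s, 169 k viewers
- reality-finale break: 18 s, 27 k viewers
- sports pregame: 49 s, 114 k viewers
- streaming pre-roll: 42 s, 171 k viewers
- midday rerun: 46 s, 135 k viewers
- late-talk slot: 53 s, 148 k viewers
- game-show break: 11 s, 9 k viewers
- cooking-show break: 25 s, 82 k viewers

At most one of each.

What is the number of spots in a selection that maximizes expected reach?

Best achievable expected reach is 401.
For example streaming pre-roll + late-talk slot + cooking-show break achieves it, using 120 s.
All optima have 3 spots.

3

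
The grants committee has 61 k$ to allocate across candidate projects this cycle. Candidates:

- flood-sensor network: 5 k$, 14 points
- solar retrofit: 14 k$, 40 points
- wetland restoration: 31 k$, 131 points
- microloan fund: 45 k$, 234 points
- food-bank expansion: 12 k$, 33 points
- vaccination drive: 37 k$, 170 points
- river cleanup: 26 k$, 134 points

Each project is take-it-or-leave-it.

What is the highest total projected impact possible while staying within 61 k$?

274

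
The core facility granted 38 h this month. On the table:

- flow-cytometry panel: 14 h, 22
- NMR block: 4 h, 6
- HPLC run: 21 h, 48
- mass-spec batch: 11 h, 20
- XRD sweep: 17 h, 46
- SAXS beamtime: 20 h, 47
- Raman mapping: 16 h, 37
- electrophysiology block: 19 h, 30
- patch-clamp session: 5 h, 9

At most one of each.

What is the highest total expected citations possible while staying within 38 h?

Density check — XRD sweep 2.71, SAXS beamtime 2.35, Raman mapping 2.31 are the best per h.
A density-first pass picks XRD sweep + SAXS beamtime — 93 at 37 h.
Replace SAXS beamtime with HPLC run: the trade gains 1 net, giving 94 at 38 h.
Nothing else within 38 h beats 94.

94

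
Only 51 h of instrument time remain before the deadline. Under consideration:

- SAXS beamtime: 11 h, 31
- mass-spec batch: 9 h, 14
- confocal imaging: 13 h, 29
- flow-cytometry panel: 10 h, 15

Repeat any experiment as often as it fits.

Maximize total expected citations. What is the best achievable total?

124

Best packing: 4×SAXS beamtime — 44 h, 124 total.
No other feasible combination exceeds 124.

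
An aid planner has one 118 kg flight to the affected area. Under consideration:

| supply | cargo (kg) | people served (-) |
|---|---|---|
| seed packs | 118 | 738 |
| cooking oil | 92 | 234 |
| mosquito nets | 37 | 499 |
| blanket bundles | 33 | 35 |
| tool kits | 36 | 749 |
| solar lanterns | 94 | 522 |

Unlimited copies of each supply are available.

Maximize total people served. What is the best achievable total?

Taking 3×tool kits: 108 kg used, 2247 in people served.

2247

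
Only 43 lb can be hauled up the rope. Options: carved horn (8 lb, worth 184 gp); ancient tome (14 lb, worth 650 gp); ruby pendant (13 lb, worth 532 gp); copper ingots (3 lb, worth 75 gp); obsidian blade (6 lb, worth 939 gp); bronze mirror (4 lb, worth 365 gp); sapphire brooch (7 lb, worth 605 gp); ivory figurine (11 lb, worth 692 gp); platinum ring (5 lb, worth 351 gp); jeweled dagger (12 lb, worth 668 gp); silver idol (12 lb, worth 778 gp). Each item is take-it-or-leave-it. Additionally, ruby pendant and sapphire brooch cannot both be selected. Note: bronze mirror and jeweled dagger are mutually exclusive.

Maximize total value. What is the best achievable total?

3454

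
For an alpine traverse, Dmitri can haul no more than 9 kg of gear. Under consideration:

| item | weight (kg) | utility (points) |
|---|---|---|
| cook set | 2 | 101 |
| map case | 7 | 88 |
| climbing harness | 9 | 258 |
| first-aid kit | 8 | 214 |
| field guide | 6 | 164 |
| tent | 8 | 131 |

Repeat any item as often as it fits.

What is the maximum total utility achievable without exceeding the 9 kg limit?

Taking 4×cook set: 8 kg used, 404 in utility.
That's the maximum — no swap from here does better than 404.

404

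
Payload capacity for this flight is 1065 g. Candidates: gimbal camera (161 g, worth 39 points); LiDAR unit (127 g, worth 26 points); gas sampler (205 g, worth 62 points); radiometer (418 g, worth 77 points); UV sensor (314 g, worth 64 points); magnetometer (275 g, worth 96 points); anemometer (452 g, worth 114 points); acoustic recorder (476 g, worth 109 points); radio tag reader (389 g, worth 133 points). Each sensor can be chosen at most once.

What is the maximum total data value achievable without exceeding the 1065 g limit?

330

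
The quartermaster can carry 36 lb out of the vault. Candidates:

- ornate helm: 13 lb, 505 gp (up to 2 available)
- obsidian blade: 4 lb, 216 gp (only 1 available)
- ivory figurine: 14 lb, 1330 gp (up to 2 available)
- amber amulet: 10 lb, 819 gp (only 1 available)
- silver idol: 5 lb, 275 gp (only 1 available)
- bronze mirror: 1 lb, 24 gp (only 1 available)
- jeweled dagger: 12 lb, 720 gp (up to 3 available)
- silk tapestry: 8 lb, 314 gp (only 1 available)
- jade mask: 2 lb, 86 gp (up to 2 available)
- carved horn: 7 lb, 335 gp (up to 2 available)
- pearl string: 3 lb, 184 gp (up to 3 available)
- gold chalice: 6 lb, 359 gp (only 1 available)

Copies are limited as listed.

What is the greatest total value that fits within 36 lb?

3119

Density check — ivory figurine 95.00, amber amulet 81.90, pearl string 61.33, jeweled dagger 60.00 are the best per lb.
A density-first pass picks 2×ivory figurine + jade mask + 2×pearl string — 3114 at 36 lb.
Replace jade mask and pearl string with silver idol: the trade gains 5 net, giving 3119 at 36 lb.
No other feasible combination exceeds 3119.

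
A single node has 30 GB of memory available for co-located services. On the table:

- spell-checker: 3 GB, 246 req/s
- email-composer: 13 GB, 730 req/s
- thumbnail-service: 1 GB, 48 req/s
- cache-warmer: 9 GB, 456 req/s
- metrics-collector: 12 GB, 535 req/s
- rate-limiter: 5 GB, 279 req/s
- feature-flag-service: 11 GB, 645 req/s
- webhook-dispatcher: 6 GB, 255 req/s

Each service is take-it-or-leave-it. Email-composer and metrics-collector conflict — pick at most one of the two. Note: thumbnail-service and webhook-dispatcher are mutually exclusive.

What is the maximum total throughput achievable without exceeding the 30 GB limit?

Taking the top-ratio services first gives spell-checker + email-composer + thumbnail-service + feature-flag-service for 1669 (28 GB).
Replace thumbnail-service and feature-flag-service with cache-warmer + rate-limiter: the trade gains 42 net, giving 1711 at 30 GB.
No other feasible combination exceeds 1711.

1711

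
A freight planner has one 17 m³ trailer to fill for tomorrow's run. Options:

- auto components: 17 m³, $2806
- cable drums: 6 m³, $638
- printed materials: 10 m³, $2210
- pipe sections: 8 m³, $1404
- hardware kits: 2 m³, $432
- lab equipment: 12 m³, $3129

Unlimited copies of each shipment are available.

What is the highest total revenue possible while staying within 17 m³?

By revenue per m³: lab equipment 260.75, printed materials 221.00, hardware kits 216.00 lead.
Taking 2×hardware kits + lab equipment: 16 m³ used, 3993 in revenue.

3993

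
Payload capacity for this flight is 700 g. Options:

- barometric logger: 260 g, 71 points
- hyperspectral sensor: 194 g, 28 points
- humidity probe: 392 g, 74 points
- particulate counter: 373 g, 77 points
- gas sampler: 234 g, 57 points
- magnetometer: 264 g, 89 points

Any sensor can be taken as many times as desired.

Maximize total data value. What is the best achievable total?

178

2×magnetometer uses 528 of the 700 g and totals 178.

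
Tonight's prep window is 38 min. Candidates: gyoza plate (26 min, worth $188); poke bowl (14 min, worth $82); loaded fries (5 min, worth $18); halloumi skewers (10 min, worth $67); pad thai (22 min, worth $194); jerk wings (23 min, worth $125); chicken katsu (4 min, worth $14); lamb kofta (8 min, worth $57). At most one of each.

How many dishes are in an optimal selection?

The maximum profit within 38 min is 279.
One optimal bundle: loaded fries + halloumi skewers + pad thai (37 min).
All optima have 3 dishes.

3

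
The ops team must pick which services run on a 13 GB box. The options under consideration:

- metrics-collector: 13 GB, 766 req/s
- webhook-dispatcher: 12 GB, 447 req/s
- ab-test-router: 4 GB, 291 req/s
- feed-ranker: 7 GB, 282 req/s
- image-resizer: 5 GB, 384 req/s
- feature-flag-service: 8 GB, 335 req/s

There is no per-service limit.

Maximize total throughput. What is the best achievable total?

966

By throughput per GB: image-resizer 76.80, ab-test-router 72.75, metrics-collector 58.92, feature-flag-service 41.88 lead.
Greedy by ratio would take 2×image-resizer: 10 GB used, total 768.
Replace image-resizer with 2×ab-test-router: the trade gains 198 net, giving 966 at 13 GB.
Nothing else within 13 GB beats 966.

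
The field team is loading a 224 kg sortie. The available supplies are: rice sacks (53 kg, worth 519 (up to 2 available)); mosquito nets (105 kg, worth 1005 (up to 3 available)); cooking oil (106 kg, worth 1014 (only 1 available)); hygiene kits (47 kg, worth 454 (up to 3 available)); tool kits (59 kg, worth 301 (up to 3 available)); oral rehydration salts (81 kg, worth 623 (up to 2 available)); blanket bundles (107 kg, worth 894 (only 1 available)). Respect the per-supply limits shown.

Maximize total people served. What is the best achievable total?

2052

Filling by ratio: 2×rice sacks + 2×hygiene kits for 1946, with 24 kg left unused.
The 94 kg tied up in 2×hygiene kits is better spent on cooking oil — total rises to 2052 (212 kg).
That's the maximum — no swap from here does better than 2052.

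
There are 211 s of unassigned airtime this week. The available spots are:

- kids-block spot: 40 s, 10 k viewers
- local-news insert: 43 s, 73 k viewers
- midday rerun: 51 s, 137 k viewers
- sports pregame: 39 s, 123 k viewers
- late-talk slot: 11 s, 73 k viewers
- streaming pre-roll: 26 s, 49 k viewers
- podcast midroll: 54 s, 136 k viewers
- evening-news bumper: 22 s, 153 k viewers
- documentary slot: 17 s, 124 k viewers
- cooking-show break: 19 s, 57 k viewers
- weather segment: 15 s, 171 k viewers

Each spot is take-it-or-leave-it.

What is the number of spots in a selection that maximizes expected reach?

7

Best achievable expected reach is 917.
midday rerun + sports pregame + late-talk slot + podcast midroll + evening-news bumper + documentary slot + weather segment hits 917 at 209 s.
Any selection reaching 917 contains exactly 7 spots.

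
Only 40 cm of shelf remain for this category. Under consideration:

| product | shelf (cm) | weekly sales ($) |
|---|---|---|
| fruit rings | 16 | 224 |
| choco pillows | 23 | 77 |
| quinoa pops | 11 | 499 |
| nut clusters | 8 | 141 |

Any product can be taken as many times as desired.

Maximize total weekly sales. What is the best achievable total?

Best packing: 3×quinoa pops — 33 cm, 1497 total.
No other feasible combination exceeds 1497.

1497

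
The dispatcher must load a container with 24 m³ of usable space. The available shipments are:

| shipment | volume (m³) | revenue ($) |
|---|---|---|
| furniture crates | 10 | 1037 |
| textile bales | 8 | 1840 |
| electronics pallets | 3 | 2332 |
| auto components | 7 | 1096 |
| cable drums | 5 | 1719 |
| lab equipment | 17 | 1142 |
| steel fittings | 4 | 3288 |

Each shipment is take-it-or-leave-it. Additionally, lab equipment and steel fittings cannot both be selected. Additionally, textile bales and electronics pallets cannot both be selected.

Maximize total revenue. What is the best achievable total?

Taking electronics pallets + auto components + cable drums + steel fittings: 19 m³ used, 8435 in revenue.
No other feasible combination exceeds 8435.

8435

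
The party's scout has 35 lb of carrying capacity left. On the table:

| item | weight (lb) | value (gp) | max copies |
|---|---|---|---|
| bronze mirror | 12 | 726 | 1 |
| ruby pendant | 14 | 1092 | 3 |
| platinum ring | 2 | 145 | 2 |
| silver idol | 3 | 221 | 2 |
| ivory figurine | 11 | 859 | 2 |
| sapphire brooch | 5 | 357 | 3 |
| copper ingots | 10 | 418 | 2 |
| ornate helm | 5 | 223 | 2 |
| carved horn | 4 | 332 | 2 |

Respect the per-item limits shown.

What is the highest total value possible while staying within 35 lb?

2760

By value per lb: carved horn 83.00, ivory figurine 78.09, ruby pendant 78.00, silver idol 73.67 lead.
Taking the top-ratio items first gives platinum ring + silver idol + 2×ivory figurine + 2×carved horn for 2748 (35 lb).
Dropping silver idol and ivory figurine frees 14 lb; slotting in ruby pendant (14 lb) lifts the total to 2760 at 35 lb.
No other feasible combination exceeds 2760.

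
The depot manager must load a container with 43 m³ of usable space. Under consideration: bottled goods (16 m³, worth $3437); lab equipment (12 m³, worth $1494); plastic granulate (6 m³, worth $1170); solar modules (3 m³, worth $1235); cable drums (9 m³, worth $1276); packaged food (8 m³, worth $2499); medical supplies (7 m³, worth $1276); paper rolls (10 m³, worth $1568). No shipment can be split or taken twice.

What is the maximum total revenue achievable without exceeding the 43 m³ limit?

9909

Greedy by ratio would take bottled goods + plastic granulate + solar modules + packaged food + medical supplies: 40 m³ used, total 9617.
Dropping medical supplies frees 7 m³; slotting in paper rolls (10 m³) lifts the total to 9909 at 43 m³.
Runner-up bottled goods + solar modules + cable drums + packaged food + medical supplies tops out at 9723.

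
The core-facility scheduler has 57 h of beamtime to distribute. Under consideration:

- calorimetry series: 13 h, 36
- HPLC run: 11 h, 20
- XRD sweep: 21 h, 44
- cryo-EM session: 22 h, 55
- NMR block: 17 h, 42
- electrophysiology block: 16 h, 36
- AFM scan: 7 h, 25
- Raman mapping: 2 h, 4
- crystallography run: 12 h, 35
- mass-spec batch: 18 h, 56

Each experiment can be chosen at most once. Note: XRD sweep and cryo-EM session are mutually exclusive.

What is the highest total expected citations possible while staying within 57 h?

163

Taking the top-ratio experiments first gives calorimetry series + AFM scan + Raman mapping + crystallography run + mass-spec batch for 156 (52 h).
Replace crystallography run with NMR block: the trade gains 7 net, giving 163 at 57 h.
The closest alternative, NMR block + AFM scan + Raman mapping + crystallography run + mass-spec batch, reaches only 162.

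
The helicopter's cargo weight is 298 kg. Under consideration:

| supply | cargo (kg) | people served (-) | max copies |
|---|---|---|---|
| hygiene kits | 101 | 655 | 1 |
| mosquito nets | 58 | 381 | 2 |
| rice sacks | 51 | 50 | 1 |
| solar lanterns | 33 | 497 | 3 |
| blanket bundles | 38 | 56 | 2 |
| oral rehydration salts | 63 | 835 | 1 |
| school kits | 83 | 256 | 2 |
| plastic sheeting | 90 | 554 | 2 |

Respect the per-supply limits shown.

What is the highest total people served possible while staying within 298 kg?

3088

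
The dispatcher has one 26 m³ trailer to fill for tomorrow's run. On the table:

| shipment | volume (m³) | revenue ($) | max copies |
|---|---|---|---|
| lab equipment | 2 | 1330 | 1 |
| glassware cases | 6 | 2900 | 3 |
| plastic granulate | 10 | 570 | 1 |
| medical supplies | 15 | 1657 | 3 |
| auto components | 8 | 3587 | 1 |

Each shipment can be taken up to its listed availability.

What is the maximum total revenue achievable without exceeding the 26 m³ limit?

Density check — lab equipment 665.00, glassware cases 483.33, auto components 448.38, medical supplies 110.47 are the best per m³.
The ratio heuristic lands on lab equipment + 3×glassware cases (10030) but leaves 6 m³ idle.
Dropping lab equipment frees 2 m³; slotting in auto components (8 m³) lifts the total to 12287 at 26 m³.

12287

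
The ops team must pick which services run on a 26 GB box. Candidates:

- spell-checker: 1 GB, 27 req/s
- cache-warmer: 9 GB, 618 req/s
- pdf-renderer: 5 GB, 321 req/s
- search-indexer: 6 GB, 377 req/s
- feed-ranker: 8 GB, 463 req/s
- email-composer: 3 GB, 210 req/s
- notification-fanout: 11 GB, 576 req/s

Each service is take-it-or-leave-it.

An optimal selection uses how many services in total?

4

Optimal total is 1668.
One optimal bundle: cache-warmer + search-indexer + feed-ranker + email-composer (26 GB).
All optima have 4 services.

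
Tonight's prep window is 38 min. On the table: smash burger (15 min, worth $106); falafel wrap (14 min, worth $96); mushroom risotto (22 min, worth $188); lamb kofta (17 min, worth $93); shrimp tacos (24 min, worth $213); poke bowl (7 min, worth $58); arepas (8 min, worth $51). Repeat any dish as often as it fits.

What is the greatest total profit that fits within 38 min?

329

Shrimp tacos + 2×poke bowl uses 38 of the 38 min and totals 329.
Every other selection either busts 38 min or fails to beat 329.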